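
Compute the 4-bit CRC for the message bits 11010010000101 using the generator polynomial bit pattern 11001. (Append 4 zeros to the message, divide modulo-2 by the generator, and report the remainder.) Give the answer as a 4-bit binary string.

0001

Append 4 zeros: 110100100001010000. Divide by 11001 (XOR where the leading bit is 1):
  pos 0: 11010 XOR 11001 = 00011
  pos 3: 11010 XOR 11001 = 00011
  pos 6: 11000 XOR 11001 = 00001
  pos 10: 11010 XOR 11001 = 00011
  pos 13: 11000 XOR 11001 = 00001
Remainder (last 4 bits) = 0001. This is the CRC / FCS.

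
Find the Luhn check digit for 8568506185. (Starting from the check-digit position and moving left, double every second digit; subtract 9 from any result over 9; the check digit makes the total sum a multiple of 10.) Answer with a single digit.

Partial digits right→left: 5 8 1 6 0 5 8 6 5 8
Double every second digit counting from the check-digit position (so the 1st, 3rd, 5th, ... of the partial from the right).
  doubled (with −9 where >9): 1 2 0 7 1 → sum 11
  kept as-is: 8 6 5 6 8 → sum 33
Total = 11 + 33 = 44.
Check digit = (10 − (44 mod 10)) mod 10 = 6.

6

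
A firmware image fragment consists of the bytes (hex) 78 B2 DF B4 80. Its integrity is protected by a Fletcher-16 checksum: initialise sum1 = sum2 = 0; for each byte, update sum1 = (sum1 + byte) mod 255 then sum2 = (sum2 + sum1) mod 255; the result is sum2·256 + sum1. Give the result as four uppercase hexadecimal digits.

AE40

Running sums (mod 255):
  after byte 0 (78): sum1=120, sum2=120
  after byte 1 (B2): sum1=43, sum2=163
  after byte 2 (DF): sum1=11, sum2=174
  after byte 3 (B4): sum1=191, sum2=110
  after byte 4 (80): sum1=64, sum2=174
Checksum = sum2·256 + sum1 = 174·256 + 64 = 44608 = 0xAE40.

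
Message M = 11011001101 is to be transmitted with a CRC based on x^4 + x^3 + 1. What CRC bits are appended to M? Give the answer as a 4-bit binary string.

1100

Append 4 zeros: 110110011010000. Divide by 11001 (XOR where the leading bit is 1):
  pos 0: 11011 XOR 11001 = 00010
  pos 3: 10001 XOR 11001 = 01000
  pos 4: 10001 XOR 11001 = 01000
  pos 5: 10000 XOR 11001 = 01001
  pos 6: 10011 XOR 11001 = 01010
  pos 7: 10100 XOR 11001 = 01101
  pos 8: 11010 XOR 11001 = 00011
Remainder (last 4 bits) = 1100. This is the CRC / FCS.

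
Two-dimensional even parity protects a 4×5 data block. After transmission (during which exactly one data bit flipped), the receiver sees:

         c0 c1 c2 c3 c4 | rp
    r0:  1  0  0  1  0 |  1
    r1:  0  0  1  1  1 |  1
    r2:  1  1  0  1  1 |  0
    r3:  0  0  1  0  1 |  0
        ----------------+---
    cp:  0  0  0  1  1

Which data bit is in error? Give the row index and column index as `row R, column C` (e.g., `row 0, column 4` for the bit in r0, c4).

Recompute each row's even parity and compare to rp:
  r0: data parity 0, sent rp 1 → mismatch
  r1: data parity 1, sent rp 1 → ok
  r2: data parity 0, sent rp 0 → ok
  r3: data parity 0, sent rp 0 → ok
Recompute each column's even parity and compare to cp:
  c0: data parity 0, sent cp 0 → ok
  c1: data parity 1, sent cp 0 → mismatch
  c2: data parity 0, sent cp 0 → ok
  c3: data parity 1, sent cp 1 → ok
  c4: data parity 1, sent cp 1 → ok
Exactly one row (r0) and one column (c1) fail → the flipped bit is at their intersection.

row 0, column 1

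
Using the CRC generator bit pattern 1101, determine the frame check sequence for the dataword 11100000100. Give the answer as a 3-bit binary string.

001

Append 3 zeros: 11100000100000. Divide by 1101 (XOR where the leading bit is 1):
  pos 0: 1110 XOR 1101 = 0011
  pos 2: 1100 XOR 1101 = 0001
  pos 5: 1001 XOR 1101 = 0100
  pos 6: 1000 XOR 1101 = 0101
  pos 7: 1010 XOR 1101 = 0111
  pos 8: 1110 XOR 1101 = 0011
  pos 10: 1100 XOR 1101 = 0001
Remainder (last 3 bits) = 001. This is the CRC / FCS.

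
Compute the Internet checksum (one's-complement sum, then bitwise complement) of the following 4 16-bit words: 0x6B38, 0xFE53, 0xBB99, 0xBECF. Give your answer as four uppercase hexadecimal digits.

One's-complement addition (fold any carry out of bit 15 back into bit 0):
  0x6B38 + 0xFE53 = 0x1698B → wrap carry → 0x698C
  0x698C + 0xBB99 = 0x12525 → wrap carry → 0x2526
  0x2526 + 0xBECF = 0x0E3F5
One's-complement sum = 0xE3F5.
Checksum = ~0xE3F5 & 0xFFFF = 0x1C0A.

1C0A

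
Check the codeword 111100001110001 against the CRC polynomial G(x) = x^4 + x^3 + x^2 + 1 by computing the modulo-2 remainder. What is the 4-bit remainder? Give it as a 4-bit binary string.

Modulo-2 division of 111100001110001 by 11101:
  pos 0: 11110 XOR 11101 = 00011
  pos 3: 11000 XOR 11101 = 00101
  pos 5: 10111 XOR 11101 = 01010
  pos 6: 10101 XOR 11101 = 01000
  pos 7: 10000 XOR 11101 = 01101
  pos 8: 11010 XOR 11101 = 00111
  pos 10: 11101 XOR 11101 = 00000
Remainder = 0000 (zero — the frame passes the CRC check).

0000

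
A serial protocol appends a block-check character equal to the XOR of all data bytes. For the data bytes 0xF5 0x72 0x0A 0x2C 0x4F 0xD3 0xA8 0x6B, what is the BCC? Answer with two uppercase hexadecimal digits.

XOR the bytes together:
  start with 0xF5
  0xF5 ⊕ 0x72 = 0x87
  0x87 ⊕ 0x0A = 0x8D
  0x8D ⊕ 0x2C = 0xA1
  0xA1 ⊕ 0x4F = 0xEE
  0xEE ⊕ 0xD3 = 0x3D
  0x3D ⊕ 0xA8 = 0x95
  0x95 ⊕ 0x6B = 0xFE

FE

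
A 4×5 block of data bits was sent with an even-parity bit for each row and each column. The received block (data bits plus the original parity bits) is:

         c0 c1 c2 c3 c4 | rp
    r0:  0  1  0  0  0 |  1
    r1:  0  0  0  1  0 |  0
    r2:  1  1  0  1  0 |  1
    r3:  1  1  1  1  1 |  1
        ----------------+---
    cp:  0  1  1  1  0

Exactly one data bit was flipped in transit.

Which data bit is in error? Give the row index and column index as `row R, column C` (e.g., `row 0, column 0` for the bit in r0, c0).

Recompute each row's even parity and compare to rp:
  r0: data parity 1, sent rp 1 → ok
  r1: data parity 1, sent rp 0 → mismatch
  r2: data parity 1, sent rp 1 → ok
  r3: data parity 1, sent rp 1 → ok
Recompute each column's even parity and compare to cp:
  c0: data parity 0, sent cp 0 → ok
  c1: data parity 1, sent cp 1 → ok
  c2: data parity 1, sent cp 1 → ok
  c3: data parity 1, sent cp 1 → ok
  c4: data parity 1, sent cp 0 → mismatch
Exactly one row (r1) and one column (c4) fail → the flipped bit is at their intersection.

row 1, column 4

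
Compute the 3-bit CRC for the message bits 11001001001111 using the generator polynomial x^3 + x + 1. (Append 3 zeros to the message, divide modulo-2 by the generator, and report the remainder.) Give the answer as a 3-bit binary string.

Append 3 zeros: 11001001001111000. Divide by 1011 (XOR where the leading bit is 1):
  pos 0: 1100 XOR 1011 = 0111
  pos 1: 1111 XOR 1011 = 0100
  pos 2: 1000 XOR 1011 = 0011
  pos 4: 1101 XOR 1011 = 0110
  pos 5: 1100 XOR 1011 = 0111
  pos 6: 1110 XOR 1011 = 0101
  pos 7: 1011 XOR 1011 = 0000
  pos 11: 1110 XOR 1011 = 0101
  pos 12: 1010 XOR 1011 = 0001
Remainder (last 3 bits) = 010. This is the CRC / FCS.

010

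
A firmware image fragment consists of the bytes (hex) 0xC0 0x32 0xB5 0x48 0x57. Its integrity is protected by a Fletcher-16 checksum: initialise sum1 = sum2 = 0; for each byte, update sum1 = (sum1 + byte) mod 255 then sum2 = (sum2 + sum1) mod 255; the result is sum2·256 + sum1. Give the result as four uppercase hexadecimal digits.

Running sums (mod 255):
  after byte 0 (0xC0): sum1=192, sum2=192
  after byte 1 (0x32): sum1=242, sum2=179
  after byte 2 (0xB5): sum1=168, sum2=92
  after byte 3 (0x48): sum1=240, sum2=77
  after byte 4 (0x57): sum1=72, sum2=149
Checksum = sum2·256 + sum1 = 149·256 + 72 = 38216 = 0x9548.

9548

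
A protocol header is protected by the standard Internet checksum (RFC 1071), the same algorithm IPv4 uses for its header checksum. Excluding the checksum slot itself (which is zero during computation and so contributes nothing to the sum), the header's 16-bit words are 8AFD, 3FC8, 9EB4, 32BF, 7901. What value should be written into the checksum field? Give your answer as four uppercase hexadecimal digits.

EAC4

One's-complement addition (fold any carry out of bit 15 back into bit 0):
  0x8AFD + 0x3FC8 = 0x0CAC5
  0xCAC5 + 0x9EB4 = 0x16979 → wrap carry → 0x697A
  0x697A + 0x32BF = 0x09C39
  0x9C39 + 0x7901 = 0x1153A → wrap carry → 0x153B
One's-complement sum = 0x153B.
Checksum = ~0x153B & 0xFFFF = 0xEAC4.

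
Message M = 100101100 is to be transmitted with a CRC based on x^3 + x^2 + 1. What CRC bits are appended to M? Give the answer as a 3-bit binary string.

Append 3 zeros: 100101100000. Divide by 1101 (XOR where the leading bit is 1):
  pos 0: 1001 XOR 1101 = 0100
  pos 1: 1000 XOR 1101 = 0101
  pos 2: 1011 XOR 1101 = 0110
  pos 3: 1101 XOR 1101 = 0000
Remainder (last 3 bits) = 000. This is the CRC / FCS.

000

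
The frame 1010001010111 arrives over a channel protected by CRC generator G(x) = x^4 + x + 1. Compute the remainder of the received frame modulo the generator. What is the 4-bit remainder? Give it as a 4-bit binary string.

Modulo-2 division of 1010001010111 by 10011:
  pos 0: 10100 XOR 10011 = 00111
  pos 2: 11101 XOR 10011 = 01110
  pos 3: 11100 XOR 10011 = 01111
  pos 4: 11111 XOR 10011 = 01100
  pos 5: 11000 XOR 10011 = 01011
  pos 6: 10111 XOR 10011 = 00100
  pos 8: 10011 XOR 10011 = 00000
Remainder = 0000 (zero — the frame passes the CRC check).

0000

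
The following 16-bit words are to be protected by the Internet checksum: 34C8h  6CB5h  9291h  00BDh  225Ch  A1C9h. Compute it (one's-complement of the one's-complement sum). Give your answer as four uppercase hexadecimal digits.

One's-complement addition (fold any carry out of bit 15 back into bit 0):
  0x34C8 + 0x6CB5 = 0x0A17D
  0xA17D + 0x9291 = 0x1340E → wrap carry → 0x340F
  0x340F + 0x00BD = 0x034CC
  0x34CC + 0x225C = 0x05728
  0x5728 + 0xA1C9 = 0x0F8F1
One's-complement sum = 0xF8F1.
Checksum = ~0xF8F1 & 0xFFFF = 0x070E.

070E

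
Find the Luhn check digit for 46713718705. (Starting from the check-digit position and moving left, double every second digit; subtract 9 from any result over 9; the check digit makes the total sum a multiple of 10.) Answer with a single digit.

1

Partial digits right→left: 5 0 7 8 1 7 3 1 7 6 4
Double every second digit counting from the check-digit position (so the 1st, 3rd, 5th, ... of the partial from the right).
  doubled (with −9 where >9): 1 5 2 6 5 8 → sum 27
  kept as-is: 0 8 7 1 6 → sum 22
Total = 27 + 22 = 49.
Check digit = (10 − (49 mod 10)) mod 10 = 1.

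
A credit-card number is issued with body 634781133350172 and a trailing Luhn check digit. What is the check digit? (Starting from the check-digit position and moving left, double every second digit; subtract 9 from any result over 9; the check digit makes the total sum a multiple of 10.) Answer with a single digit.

Partial digits right→left: 2 7 1 0 5 3 3 3 1 1 8 7 4 3 6
Double every second digit counting from the check-digit position (so the 1st, 3rd, 5th, ... of the partial from the right).
  doubled (with −9 where >9): 4 2 1 6 2 7 8 3 → sum 33
  kept as-is: 7 0 3 3 1 7 3 → sum 24
Total = 33 + 24 = 57.
Check digit = (10 − (57 mod 10)) mod 10 = 3.

3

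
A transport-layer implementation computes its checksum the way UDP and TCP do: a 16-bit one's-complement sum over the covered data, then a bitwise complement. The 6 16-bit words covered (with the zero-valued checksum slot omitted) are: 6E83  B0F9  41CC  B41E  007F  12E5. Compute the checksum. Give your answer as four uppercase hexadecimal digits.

One's-complement addition (fold any carry out of bit 15 back into bit 0):
  0x6E83 + 0xB0F9 = 0x11F7C → wrap carry → 0x1F7D
  0x1F7D + 0x41CC = 0x06149
  0x6149 + 0xB41E = 0x11567 → wrap carry → 0x1568
  0x1568 + 0x007F = 0x015E7
  0x15E7 + 0x12E5 = 0x028CC
One's-complement sum = 0x28CC.
Checksum = ~0x28CC & 0xFFFF = 0xD733.

D733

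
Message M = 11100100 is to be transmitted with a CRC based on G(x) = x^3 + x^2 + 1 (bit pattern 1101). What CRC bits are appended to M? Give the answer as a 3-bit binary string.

000

Append 3 zeros: 11100100000. Divide by 1101 (XOR where the leading bit is 1):
  pos 0: 1110 XOR 1101 = 0011
  pos 2: 1101 XOR 1101 = 0000
Remainder (last 3 bits) = 000. This is the CRC / FCS.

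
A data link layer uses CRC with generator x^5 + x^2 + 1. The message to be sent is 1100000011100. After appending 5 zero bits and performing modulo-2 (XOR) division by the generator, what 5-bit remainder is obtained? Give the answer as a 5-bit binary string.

01011

Append 5 zeros: 110000001110000000. Divide by 100101 (XOR where the leading bit is 1):
  pos 0: 110000 XOR 100101 = 010101
  pos 1: 101010 XOR 100101 = 001111
  pos 3: 111101 XOR 100101 = 011000
  pos 4: 110001 XOR 100101 = 010100
  pos 5: 101001 XOR 100101 = 001100
  pos 7: 110000 XOR 100101 = 010101
  pos 8: 101010 XOR 100101 = 001111
  pos 10: 111100 XOR 100101 = 011001
  pos 11: 110010 XOR 100101 = 010111
  pos 12: 101110 XOR 100101 = 001011
Remainder (last 5 bits) = 01011. This is the CRC / FCS.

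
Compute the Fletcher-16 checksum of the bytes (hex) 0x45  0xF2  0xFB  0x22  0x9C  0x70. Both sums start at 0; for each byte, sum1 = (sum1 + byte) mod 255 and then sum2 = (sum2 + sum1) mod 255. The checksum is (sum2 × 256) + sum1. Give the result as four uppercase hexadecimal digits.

Running sums (mod 255):
  after byte 0 (0x45): sum1=69, sum2=69
  after byte 1 (0xF2): sum1=56, sum2=125
  after byte 2 (0xFB): sum1=52, sum2=177
  after byte 3 (0x22): sum1=86, sum2=8
  after byte 4 (0x9C): sum1=242, sum2=250
  after byte 5 (0x70): sum1=99, sum2=94
Checksum = sum2·256 + sum1 = 94·256 + 99 = 24163 = 0x5E63.

5E63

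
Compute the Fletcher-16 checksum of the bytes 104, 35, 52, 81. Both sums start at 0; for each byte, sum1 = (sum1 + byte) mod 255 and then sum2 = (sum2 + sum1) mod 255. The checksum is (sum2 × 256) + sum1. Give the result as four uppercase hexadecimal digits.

Running sums (mod 255):
  after byte 0 (104): sum1=104, sum2=104
  after byte 1 (35): sum1=139, sum2=243
  after byte 2 (52): sum1=191, sum2=179
  after byte 3 (81): sum1=17, sum2=196
Checksum = sum2·256 + sum1 = 196·256 + 17 = 50193 = 0xC411.

C411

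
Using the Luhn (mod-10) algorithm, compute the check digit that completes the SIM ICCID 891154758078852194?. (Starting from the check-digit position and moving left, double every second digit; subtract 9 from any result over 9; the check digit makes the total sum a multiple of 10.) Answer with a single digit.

7

Partial digits right→left: 4 9 1 2 5 8 8 7 0 8 5 7 4 5 1 1 9 8
Double every second digit counting from the check-digit position (so the 1st, 3rd, 5th, ... of the partial from the right).
  doubled (with −9 where >9): 8 2 1 7 0 1 8 2 9 → sum 38
  kept as-is: 9 2 8 7 8 7 5 1 8 → sum 55
Total = 38 + 55 = 93.
Check digit = (10 − (93 mod 10)) mod 10 = 7.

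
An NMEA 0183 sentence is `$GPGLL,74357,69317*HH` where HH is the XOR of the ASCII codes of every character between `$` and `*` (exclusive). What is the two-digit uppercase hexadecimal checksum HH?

XOR the ASCII codes of the payload characters:
  'G' = 0x47 → acc = 0x47
  'P' = 0x50 → acc = 0x17
  'G' = 0x47 → acc = 0x50
  'L' = 0x4C → acc = 0x1C
  'L' = 0x4C → acc = 0x50
  ',' = 0x2C → acc = 0x7C
  '7' = 0x37 → acc = 0x4B
  '4' = 0x34 → acc = 0x7F
  '3' = 0x33 → acc = 0x4C
  '5' = 0x35 → acc = 0x79
  '7' = 0x37 → acc = 0x4E
  ',' = 0x2C → acc = 0x62
  '6' = 0x36 → acc = 0x54
  '9' = 0x39 → acc = 0x6D
  '3' = 0x33 → acc = 0x5E
  '1' = 0x31 → acc = 0x6F
  '7' = 0x37 → acc = 0x58
Checksum = 0x58.

58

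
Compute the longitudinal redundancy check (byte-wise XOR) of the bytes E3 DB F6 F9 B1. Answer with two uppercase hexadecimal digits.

XOR the bytes together:
  start with 0xE3
  0xE3 ⊕ 0xDB = 0x38
  0x38 ⊕ 0xF6 = 0xCE
  0xCE ⊕ 0xF9 = 0x37
  0x37 ⊕ 0xB1 = 0x86

86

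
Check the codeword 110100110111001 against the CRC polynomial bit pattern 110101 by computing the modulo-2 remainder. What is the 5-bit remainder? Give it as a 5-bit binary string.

01000

Modulo-2 division of 110100110111001 by 110101:
  pos 0: 110100 XOR 110101 = 000001
  pos 5: 111011 XOR 110101 = 001110
  pos 7: 111010 XOR 110101 = 001111
  pos 9: 111101 XOR 110101 = 001000
Remainder = 01000 (nonzero — an error is detected).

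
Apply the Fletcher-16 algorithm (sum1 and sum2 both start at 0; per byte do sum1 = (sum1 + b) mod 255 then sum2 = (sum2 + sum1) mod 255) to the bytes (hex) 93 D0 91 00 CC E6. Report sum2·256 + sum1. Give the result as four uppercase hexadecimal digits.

Running sums (mod 255):
  after byte 0 (93): sum1=147, sum2=147
  after byte 1 (D0): sum1=100, sum2=247
  after byte 2 (91): sum1=245, sum2=237
  after byte 3 (00): sum1=245, sum2=227
  after byte 4 (CC): sum1=194, sum2=166
  after byte 5 (E6): sum1=169, sum2=80
Checksum = sum2·256 + sum1 = 80·256 + 169 = 20649 = 0x50A9.

50A9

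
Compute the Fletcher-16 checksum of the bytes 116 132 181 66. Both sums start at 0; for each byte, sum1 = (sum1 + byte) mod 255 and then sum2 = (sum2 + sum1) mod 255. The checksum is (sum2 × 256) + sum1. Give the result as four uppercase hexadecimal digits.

Running sums (mod 255):
  after byte 0 (116): sum1=116, sum2=116
  after byte 1 (132): sum1=248, sum2=109
  after byte 2 (181): sum1=174, sum2=28
  after byte 3 (66): sum1=240, sum2=13
Checksum = sum2·256 + sum1 = 13·256 + 240 = 3568 = 0x0DF0.

0DF0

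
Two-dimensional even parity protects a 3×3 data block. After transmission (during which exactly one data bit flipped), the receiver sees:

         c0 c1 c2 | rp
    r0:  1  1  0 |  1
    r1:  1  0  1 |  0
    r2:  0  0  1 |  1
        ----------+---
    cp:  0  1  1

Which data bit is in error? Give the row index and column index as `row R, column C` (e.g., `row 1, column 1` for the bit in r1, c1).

row 0, column 2

Recompute each row's even parity and compare to rp:
  r0: data parity 0, sent rp 1 → mismatch
  r1: data parity 0, sent rp 0 → ok
  r2: data parity 1, sent rp 1 → ok
Recompute each column's even parity and compare to cp:
  c0: data parity 0, sent cp 0 → ok
  c1: data parity 1, sent cp 1 → ok
  c2: data parity 0, sent cp 1 → mismatch
Exactly one row (r0) and one column (c2) fail → the flipped bit is at their intersection.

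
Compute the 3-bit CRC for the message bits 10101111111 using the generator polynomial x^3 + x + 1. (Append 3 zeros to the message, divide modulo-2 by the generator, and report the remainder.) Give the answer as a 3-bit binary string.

011

Append 3 zeros: 10101111111000. Divide by 1011 (XOR where the leading bit is 1):
  pos 0: 1010 XOR 1011 = 0001
  pos 3: 1111 XOR 1011 = 0100
  pos 4: 1001 XOR 1011 = 0010
  pos 6: 1011 XOR 1011 = 0000
  pos 10: 1000 XOR 1011 = 0011
Remainder (last 3 bits) = 011. This is the CRC / FCS.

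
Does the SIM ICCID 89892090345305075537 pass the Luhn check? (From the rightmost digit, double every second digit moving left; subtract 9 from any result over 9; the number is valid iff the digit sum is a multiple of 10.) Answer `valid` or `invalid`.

From the right, keep odd positions and double even positions (subtract 9 from any doubled value over 9):
  doubled (positions 2,4,...): 6 1 0 0 1 6 9 4 7 7 → sum 41
  kept (positions 1,3,...): 7 5 7 5 3 4 0 0 9 9 → sum 49
Total = 90.
90 mod 10 = 0, so the number is valid.

valid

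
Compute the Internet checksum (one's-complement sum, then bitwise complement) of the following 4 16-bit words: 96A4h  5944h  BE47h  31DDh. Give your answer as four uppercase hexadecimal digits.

1FF2

One's-complement addition (fold any carry out of bit 15 back into bit 0):
  0x96A4 + 0x5944 = 0x0EFE8
  0xEFE8 + 0xBE47 = 0x1AE2F → wrap carry → 0xAE30
  0xAE30 + 0x31DD = 0x0E00D
One's-complement sum = 0xE00D.
Checksum = ~0xE00D & 0xFFFF = 0x1FF2.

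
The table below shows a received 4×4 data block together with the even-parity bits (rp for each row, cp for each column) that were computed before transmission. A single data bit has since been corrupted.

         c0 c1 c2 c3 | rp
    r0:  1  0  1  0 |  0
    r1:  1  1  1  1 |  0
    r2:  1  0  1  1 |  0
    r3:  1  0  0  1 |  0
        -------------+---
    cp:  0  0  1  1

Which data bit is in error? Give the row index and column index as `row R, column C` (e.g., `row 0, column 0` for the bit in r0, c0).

Recompute each row's even parity and compare to rp:
  r0: data parity 0, sent rp 0 → ok
  r1: data parity 0, sent rp 0 → ok
  r2: data parity 1, sent rp 0 → mismatch
  r3: data parity 0, sent rp 0 → ok
Recompute each column's even parity and compare to cp:
  c0: data parity 0, sent cp 0 → ok
  c1: data parity 1, sent cp 0 → mismatch
  c2: data parity 1, sent cp 1 → ok
  c3: data parity 1, sent cp 1 → ok
Exactly one row (r2) and one column (c1) fail → the flipped bit is at their intersection.

row 2, column 1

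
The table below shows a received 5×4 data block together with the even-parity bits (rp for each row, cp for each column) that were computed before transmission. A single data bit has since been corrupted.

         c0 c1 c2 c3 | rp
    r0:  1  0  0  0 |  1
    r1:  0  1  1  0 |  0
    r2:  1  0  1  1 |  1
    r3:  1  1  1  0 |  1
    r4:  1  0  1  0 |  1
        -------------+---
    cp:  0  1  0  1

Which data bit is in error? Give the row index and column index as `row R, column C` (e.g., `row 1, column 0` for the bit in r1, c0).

Recompute each row's even parity and compare to rp:
  r0: data parity 1, sent rp 1 → ok
  r1: data parity 0, sent rp 0 → ok
  r2: data parity 1, sent rp 1 → ok
  r3: data parity 1, sent rp 1 → ok
  r4: data parity 0, sent rp 1 → mismatch
Recompute each column's even parity and compare to cp:
  c0: data parity 0, sent cp 0 → ok
  c1: data parity 0, sent cp 1 → mismatch
  c2: data parity 0, sent cp 0 → ok
  c3: data parity 1, sent cp 1 → ok
Exactly one row (r4) and one column (c1) fail → the flipped bit is at their intersection.

row 4, column 1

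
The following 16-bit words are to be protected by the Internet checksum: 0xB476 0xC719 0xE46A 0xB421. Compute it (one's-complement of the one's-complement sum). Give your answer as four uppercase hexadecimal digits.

One's-complement addition (fold any carry out of bit 15 back into bit 0):
  0xB476 + 0xC719 = 0x17B8F → wrap carry → 0x7B90
  0x7B90 + 0xE46A = 0x15FFA → wrap carry → 0x5FFB
  0x5FFB + 0xB421 = 0x1141C → wrap carry → 0x141D
One's-complement sum = 0x141D.
Checksum = ~0x141D & 0xFFFF = 0xEBE2.

EBE2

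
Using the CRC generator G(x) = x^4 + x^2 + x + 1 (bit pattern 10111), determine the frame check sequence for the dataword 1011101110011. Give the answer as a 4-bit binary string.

Append 4 zeros: 10111011100110000. Divide by 10111 (XOR where the leading bit is 1):
  pos 0: 10111 XOR 10111 = 00000
  pos 6: 11100 XOR 10111 = 01011
  pos 7: 10111 XOR 10111 = 00000
  pos 12: 10000 XOR 10111 = 00111
Remainder (last 4 bits) = 0111. This is the CRC / FCS.

0111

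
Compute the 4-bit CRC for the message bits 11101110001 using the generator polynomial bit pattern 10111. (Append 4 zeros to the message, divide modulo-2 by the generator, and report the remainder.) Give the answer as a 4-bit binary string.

1101

Append 4 zeros: 111011100010000. Divide by 10111 (XOR where the leading bit is 1):
  pos 0: 11101 XOR 10111 = 01010
  pos 1: 10101 XOR 10111 = 00010
  pos 4: 10100 XOR 10111 = 00011
  pos 7: 11010 XOR 10111 = 01101
  pos 8: 11010 XOR 10111 = 01101
  pos 9: 11010 XOR 10111 = 01101
  pos 10: 11010 XOR 10111 = 01101
Remainder (last 4 bits) = 1101. This is the CRC / FCS.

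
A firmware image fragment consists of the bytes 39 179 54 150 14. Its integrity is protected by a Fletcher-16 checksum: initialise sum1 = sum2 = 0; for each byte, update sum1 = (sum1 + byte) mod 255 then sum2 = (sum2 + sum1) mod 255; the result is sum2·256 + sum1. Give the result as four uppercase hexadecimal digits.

70B5

Running sums (mod 255):
  after byte 0 (39): sum1=39, sum2=39
  after byte 1 (179): sum1=218, sum2=2
  after byte 2 (54): sum1=17, sum2=19
  after byte 3 (150): sum1=167, sum2=186
  after byte 4 (14): sum1=181, sum2=112
Checksum = sum2·256 + sum1 = 112·256 + 181 = 28853 = 0x70B5.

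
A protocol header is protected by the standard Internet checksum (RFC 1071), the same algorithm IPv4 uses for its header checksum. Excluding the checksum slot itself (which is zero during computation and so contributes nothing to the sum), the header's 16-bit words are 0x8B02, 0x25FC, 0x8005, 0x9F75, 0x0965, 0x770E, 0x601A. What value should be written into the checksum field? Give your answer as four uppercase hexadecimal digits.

One's-complement addition (fold any carry out of bit 15 back into bit 0):
  0x8B02 + 0x25FC = 0x0B0FE
  0xB0FE + 0x8005 = 0x13103 → wrap carry → 0x3104
  0x3104 + 0x9F75 = 0x0D079
  0xD079 + 0x0965 = 0x0D9DE
  0xD9DE + 0x770E = 0x150EC → wrap carry → 0x50ED
  0x50ED + 0x601A = 0x0B107
One's-complement sum = 0xB107.
Checksum = ~0xB107 & 0xFFFF = 0x4EF8.

4EF8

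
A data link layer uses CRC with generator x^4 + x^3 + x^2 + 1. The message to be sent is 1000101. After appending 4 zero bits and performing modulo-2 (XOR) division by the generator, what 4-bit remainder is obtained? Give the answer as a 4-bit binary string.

1011

Append 4 zeros: 10001010000. Divide by 11101 (XOR where the leading bit is 1):
  pos 0: 10001 XOR 11101 = 01100
  pos 1: 11000 XOR 11101 = 00101
  pos 3: 10110 XOR 11101 = 01011
  pos 4: 10110 XOR 11101 = 01011
  pos 5: 10110 XOR 11101 = 01011
  pos 6: 10110 XOR 11101 = 01011
Remainder (last 4 bits) = 1011. This is the CRC / FCS.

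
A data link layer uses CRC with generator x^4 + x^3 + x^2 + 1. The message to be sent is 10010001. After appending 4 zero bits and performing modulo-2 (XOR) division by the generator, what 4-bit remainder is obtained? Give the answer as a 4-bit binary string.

0010

Append 4 zeros: 100100010000. Divide by 11101 (XOR where the leading bit is 1):
  pos 0: 10010 XOR 11101 = 01111
  pos 1: 11110 XOR 11101 = 00011
  pos 4: 11010 XOR 11101 = 00111
  pos 6: 11100 XOR 11101 = 00001
Remainder (last 4 bits) = 0010. This is the CRC / FCS.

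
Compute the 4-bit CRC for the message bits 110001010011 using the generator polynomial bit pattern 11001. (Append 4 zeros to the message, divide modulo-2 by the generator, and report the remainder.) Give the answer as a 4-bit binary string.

Append 4 zeros: 1100010100110000. Divide by 11001 (XOR where the leading bit is 1):
  pos 0: 11000 XOR 11001 = 00001
  pos 4: 11010 XOR 11001 = 00011
  pos 7: 11011 XOR 11001 = 00010
  pos 10: 10000 XOR 11001 = 01001
  pos 11: 10010 XOR 11001 = 01011
Remainder (last 4 bits) = 1011. This is the CRC / FCS.

1011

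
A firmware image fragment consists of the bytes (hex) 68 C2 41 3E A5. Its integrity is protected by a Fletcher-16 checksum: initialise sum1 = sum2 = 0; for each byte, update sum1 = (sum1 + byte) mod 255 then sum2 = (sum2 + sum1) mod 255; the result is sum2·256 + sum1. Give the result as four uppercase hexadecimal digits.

FA50

Running sums (mod 255):
  after byte 0 (68): sum1=104, sum2=104
  after byte 1 (C2): sum1=43, sum2=147
  after byte 2 (41): sum1=108, sum2=0
  after byte 3 (3E): sum1=170, sum2=170
  after byte 4 (A5): sum1=80, sum2=250
Checksum = sum2·256 + sum1 = 250·256 + 80 = 64080 = 0xFA50.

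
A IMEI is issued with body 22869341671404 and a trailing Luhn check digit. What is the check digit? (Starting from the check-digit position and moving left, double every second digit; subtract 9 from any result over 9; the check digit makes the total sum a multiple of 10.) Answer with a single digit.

Partial digits right→left: 4 0 4 1 7 6 1 4 3 9 6 8 2 2
Double every second digit counting from the check-digit position (so the 1st, 3rd, 5th, ... of the partial from the right).
  doubled (with −9 where >9): 8 8 5 2 6 3 4 → sum 36
  kept as-is: 0 1 6 4 9 8 2 → sum 30
Total = 36 + 30 = 66.
Check digit = (10 − (66 mod 10)) mod 10 = 4.

4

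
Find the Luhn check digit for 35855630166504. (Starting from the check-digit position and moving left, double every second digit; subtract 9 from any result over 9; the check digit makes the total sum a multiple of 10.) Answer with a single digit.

7

Partial digits right→left: 4 0 5 6 6 1 0 3 6 5 5 8 5 3
Double every second digit counting from the check-digit position (so the 1st, 3rd, 5th, ... of the partial from the right).
  doubled (with −9 where >9): 8 1 3 0 3 1 1 → sum 17
  kept as-is: 0 6 1 3 5 8 3 → sum 26
Total = 17 + 26 = 43.
Check digit = (10 − (43 mod 10)) mod 10 = 7.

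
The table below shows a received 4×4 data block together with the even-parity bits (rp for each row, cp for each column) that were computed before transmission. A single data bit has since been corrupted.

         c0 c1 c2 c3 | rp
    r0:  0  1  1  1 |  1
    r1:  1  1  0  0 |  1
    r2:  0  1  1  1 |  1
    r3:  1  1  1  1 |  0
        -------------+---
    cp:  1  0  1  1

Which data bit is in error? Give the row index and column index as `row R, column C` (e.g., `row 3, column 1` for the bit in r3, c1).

Recompute each row's even parity and compare to rp:
  r0: data parity 1, sent rp 1 → ok
  r1: data parity 0, sent rp 1 → mismatch
  r2: data parity 1, sent rp 1 → ok
  r3: data parity 0, sent rp 0 → ok
Recompute each column's even parity and compare to cp:
  c0: data parity 0, sent cp 1 → mismatch
  c1: data parity 0, sent cp 0 → ok
  c2: data parity 1, sent cp 1 → ok
  c3: data parity 1, sent cp 1 → ok
Exactly one row (r1) and one column (c0) fail → the flipped bit is at their intersection.

row 1, column 0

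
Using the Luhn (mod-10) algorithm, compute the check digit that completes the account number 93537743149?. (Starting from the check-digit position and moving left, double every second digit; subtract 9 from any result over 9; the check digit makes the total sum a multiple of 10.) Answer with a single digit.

Partial digits right→left: 9 4 1 3 4 7 7 3 5 3 9
Double every second digit counting from the check-digit position (so the 1st, 3rd, 5th, ... of the partial from the right).
  doubled (with −9 where >9): 9 2 8 5 1 9 → sum 34
  kept as-is: 4 3 7 3 3 → sum 20
Total = 34 + 20 = 54.
Check digit = (10 − (54 mod 10)) mod 10 = 6.

6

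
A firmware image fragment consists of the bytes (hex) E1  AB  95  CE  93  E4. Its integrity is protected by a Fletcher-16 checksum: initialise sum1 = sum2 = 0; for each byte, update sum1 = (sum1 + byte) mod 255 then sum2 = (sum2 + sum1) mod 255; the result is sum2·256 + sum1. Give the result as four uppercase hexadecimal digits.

Running sums (mod 255):
  after byte 0 (E1): sum1=225, sum2=225
  after byte 1 (AB): sum1=141, sum2=111
  after byte 2 (95): sum1=35, sum2=146
  after byte 3 (CE): sum1=241, sum2=132
  after byte 4 (93): sum1=133, sum2=10
  after byte 5 (E4): sum1=106, sum2=116
Checksum = sum2·256 + sum1 = 116·256 + 106 = 29802 = 0x746A.

746A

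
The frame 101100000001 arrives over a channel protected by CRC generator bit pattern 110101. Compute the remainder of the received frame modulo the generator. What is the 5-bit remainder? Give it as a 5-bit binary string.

00000

Modulo-2 division of 101100000001 by 110101:
  pos 0: 101100 XOR 110101 = 011001
  pos 1: 110010 XOR 110101 = 000111
  pos 4: 111000 XOR 110101 = 001101
  pos 6: 110101 XOR 110101 = 000000
Remainder = 00000 (zero — the frame passes the CRC check).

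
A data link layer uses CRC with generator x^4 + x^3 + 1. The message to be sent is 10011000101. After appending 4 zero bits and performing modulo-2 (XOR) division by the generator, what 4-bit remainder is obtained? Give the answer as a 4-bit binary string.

1101

Append 4 zeros: 100110001010000. Divide by 11001 (XOR where the leading bit is 1):
  pos 0: 10011 XOR 11001 = 01010
  pos 1: 10100 XOR 11001 = 01101
  pos 2: 11010 XOR 11001 = 00011
  pos 5: 11010 XOR 11001 = 00011
  pos 8: 11100 XOR 11001 = 00101
  pos 10: 10100 XOR 11001 = 01101
Remainder (last 4 bits) = 1101. This is the CRC / FCS.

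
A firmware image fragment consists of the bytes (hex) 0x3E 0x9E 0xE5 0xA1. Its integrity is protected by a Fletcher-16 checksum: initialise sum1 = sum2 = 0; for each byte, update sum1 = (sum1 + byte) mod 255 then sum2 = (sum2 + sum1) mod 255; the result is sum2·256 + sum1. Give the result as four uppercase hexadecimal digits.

Running sums (mod 255):
  after byte 0 (0x3E): sum1=62, sum2=62
  after byte 1 (0x9E): sum1=220, sum2=27
  after byte 2 (0xE5): sum1=194, sum2=221
  after byte 3 (0xA1): sum1=100, sum2=66
Checksum = sum2·256 + sum1 = 66·256 + 100 = 16996 = 0x4264.

4264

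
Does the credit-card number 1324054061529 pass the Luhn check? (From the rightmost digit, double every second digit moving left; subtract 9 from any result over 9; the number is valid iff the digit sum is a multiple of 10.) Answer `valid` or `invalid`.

From the right, keep odd positions and double even positions (subtract 9 from any doubled value over 9):
  doubled (positions 2,4,...): 4 2 0 1 8 6 → sum 21
  kept (positions 1,3,...): 9 5 6 4 0 2 1 → sum 27
Total = 48.
48 mod 10 = 8, so the number is invalid.

invalid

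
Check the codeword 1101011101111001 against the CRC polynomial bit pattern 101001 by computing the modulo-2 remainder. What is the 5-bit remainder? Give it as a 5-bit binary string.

01101

Modulo-2 division of 1101011101111001 by 101001:
  pos 0: 110101 XOR 101001 = 011100
  pos 1: 111001 XOR 101001 = 010000
  pos 2: 100001 XOR 101001 = 001000
  pos 4: 100001 XOR 101001 = 001000
  pos 6: 100011 XOR 101001 = 001010
  pos 8: 101010 XOR 101001 = 000011
Remainder = 01101 (nonzero — an error is detected).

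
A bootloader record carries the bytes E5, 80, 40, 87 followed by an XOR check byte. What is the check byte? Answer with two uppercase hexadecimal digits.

A2

XOR the bytes together:
  start with 0xE5
  0xE5 ⊕ 0x80 = 0x65
  0x65 ⊕ 0x40 = 0x25
  0x25 ⊕ 0x87 = 0xA2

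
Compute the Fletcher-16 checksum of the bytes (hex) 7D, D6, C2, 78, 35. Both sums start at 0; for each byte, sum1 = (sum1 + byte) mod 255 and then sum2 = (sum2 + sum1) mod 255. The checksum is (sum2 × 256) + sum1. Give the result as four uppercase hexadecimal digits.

Running sums (mod 255):
  after byte 0 (7D): sum1=125, sum2=125
  after byte 1 (D6): sum1=84, sum2=209
  after byte 2 (C2): sum1=23, sum2=232
  after byte 3 (78): sum1=143, sum2=120
  after byte 4 (35): sum1=196, sum2=61
Checksum = sum2·256 + sum1 = 61·256 + 196 = 15812 = 0x3DC4.

3DC4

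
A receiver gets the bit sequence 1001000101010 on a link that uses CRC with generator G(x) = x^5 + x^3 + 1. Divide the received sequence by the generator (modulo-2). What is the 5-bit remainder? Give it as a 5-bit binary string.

Modulo-2 division of 1001000101010 by 101001:
  pos 0: 100100 XOR 101001 = 001101
  pos 2: 110101 XOR 101001 = 011100
  pos 3: 111000 XOR 101001 = 010001
  pos 4: 100011 XOR 101001 = 001010
  pos 6: 101001 XOR 101001 = 000000
Remainder = 00000 (zero — the frame passes the CRC check).

00000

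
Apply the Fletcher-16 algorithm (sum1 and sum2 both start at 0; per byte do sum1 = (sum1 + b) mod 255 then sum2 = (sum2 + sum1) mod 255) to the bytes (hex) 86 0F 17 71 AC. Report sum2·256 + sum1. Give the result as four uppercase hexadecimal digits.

B1CA

Running sums (mod 255):
  after byte 0 (86): sum1=134, sum2=134
  after byte 1 (0F): sum1=149, sum2=28
  after byte 2 (17): sum1=172, sum2=200
  after byte 3 (71): sum1=30, sum2=230
  after byte 4 (AC): sum1=202, sum2=177
Checksum = sum2·256 + sum1 = 177·256 + 202 = 45514 = 0xB1CA.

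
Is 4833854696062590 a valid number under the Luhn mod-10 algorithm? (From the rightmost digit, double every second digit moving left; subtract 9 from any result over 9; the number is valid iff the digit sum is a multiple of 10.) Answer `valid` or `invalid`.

From the right, keep odd positions and double even positions (subtract 9 from any doubled value over 9):
  doubled (positions 2,4,...): 9 4 0 9 8 7 6 8 → sum 51
  kept (positions 1,3,...): 0 5 6 6 6 5 3 8 → sum 39
Total = 90.
90 mod 10 = 0, so the number is valid.

valid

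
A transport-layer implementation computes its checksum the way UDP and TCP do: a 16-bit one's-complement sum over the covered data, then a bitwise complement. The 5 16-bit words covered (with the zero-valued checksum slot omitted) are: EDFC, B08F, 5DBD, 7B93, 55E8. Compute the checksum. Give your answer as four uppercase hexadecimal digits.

323A

One's-complement addition (fold any carry out of bit 15 back into bit 0):
  0xEDFC + 0xB08F = 0x19E8B → wrap carry → 0x9E8C
  0x9E8C + 0x5DBD = 0x0FC49
  0xFC49 + 0x7B93 = 0x177DC → wrap carry → 0x77DD
  0x77DD + 0x55E8 = 0x0CDC5
One's-complement sum = 0xCDC5.
Checksum = ~0xCDC5 & 0xFFFF = 0x323A.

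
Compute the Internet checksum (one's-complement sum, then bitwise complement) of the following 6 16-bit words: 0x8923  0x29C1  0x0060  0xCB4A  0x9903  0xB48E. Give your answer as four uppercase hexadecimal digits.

33DE

One's-complement addition (fold any carry out of bit 15 back into bit 0):
  0x8923 + 0x29C1 = 0x0B2E4
  0xB2E4 + 0x0060 = 0x0B344
  0xB344 + 0xCB4A = 0x17E8E → wrap carry → 0x7E8F
  0x7E8F + 0x9903 = 0x11792 → wrap carry → 0x1793
  0x1793 + 0xB48E = 0x0CC21
One's-complement sum = 0xCC21.
Checksum = ~0xCC21 & 0xFFFF = 0x33DE.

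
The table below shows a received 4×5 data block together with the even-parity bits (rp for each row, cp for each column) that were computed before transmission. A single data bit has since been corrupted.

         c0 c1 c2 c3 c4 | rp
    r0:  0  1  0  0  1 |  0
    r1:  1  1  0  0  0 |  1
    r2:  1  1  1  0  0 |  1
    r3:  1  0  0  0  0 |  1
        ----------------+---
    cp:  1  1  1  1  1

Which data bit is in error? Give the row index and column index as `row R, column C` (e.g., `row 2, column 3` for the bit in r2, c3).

Recompute each row's even parity and compare to rp:
  r0: data parity 0, sent rp 0 → ok
  r1: data parity 0, sent rp 1 → mismatch
  r2: data parity 1, sent rp 1 → ok
  r3: data parity 1, sent rp 1 → ok
Recompute each column's even parity and compare to cp:
  c0: data parity 1, sent cp 1 → ok
  c1: data parity 1, sent cp 1 → ok
  c2: data parity 1, sent cp 1 → ok
  c3: data parity 0, sent cp 1 → mismatch
  c4: data parity 1, sent cp 1 → ok
Exactly one row (r1) and one column (c3) fail → the flipped bit is at their intersection.

row 1, column 3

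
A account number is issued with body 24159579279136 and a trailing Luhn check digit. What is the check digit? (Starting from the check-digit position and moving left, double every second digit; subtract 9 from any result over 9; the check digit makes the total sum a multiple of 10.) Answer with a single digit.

Partial digits right→left: 6 3 1 9 7 2 9 7 5 9 5 1 4 2
Double every second digit counting from the check-digit position (so the 1st, 3rd, 5th, ... of the partial from the right).
  doubled (with −9 where >9): 3 2 5 9 1 1 8 → sum 29
  kept as-is: 3 9 2 7 9 1 2 → sum 33
Total = 29 + 33 = 62.
Check digit = (10 − (62 mod 10)) mod 10 = 8.

8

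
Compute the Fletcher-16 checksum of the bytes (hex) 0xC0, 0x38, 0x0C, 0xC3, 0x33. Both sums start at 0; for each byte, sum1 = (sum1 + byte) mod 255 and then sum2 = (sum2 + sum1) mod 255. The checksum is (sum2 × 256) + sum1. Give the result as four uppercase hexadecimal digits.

Running sums (mod 255):
  after byte 0 (0xC0): sum1=192, sum2=192
  after byte 1 (0x38): sum1=248, sum2=185
  after byte 2 (0x0C): sum1=5, sum2=190
  after byte 3 (0xC3): sum1=200, sum2=135
  after byte 4 (0x33): sum1=251, sum2=131
Checksum = sum2·256 + sum1 = 131·256 + 251 = 33787 = 0x83FB.

83FB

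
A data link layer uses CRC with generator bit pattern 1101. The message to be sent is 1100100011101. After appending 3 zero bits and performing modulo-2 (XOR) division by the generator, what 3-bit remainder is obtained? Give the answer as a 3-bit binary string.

101

Append 3 zeros: 1100100011101000. Divide by 1101 (XOR where the leading bit is 1):
  pos 0: 1100 XOR 1101 = 0001
  pos 3: 1100 XOR 1101 = 0001
  pos 6: 1011 XOR 1101 = 0110
  pos 7: 1101 XOR 1101 = 0000
  pos 12: 1000 XOR 1101 = 0101
Remainder (last 3 bits) = 101. This is the CRC / FCS.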